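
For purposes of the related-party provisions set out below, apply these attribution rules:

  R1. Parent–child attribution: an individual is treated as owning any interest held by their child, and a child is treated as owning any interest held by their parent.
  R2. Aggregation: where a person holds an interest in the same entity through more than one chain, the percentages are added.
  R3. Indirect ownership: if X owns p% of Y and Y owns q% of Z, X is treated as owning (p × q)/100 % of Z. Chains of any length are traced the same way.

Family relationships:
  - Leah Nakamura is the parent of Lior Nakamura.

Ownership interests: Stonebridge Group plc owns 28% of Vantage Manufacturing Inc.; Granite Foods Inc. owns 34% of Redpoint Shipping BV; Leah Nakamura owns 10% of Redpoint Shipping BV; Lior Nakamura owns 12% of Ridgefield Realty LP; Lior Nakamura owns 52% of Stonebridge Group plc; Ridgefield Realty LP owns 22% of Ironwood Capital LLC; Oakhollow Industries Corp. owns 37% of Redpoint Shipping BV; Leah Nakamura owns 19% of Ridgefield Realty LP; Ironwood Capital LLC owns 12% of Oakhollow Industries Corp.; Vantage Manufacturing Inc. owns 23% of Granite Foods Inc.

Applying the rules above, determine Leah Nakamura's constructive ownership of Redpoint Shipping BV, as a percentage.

By parent–child attribution (R1), Leah Nakamura is treated as also owning Lior Nakamura's interest in Ridgefield Realty LP, giving 19% + 12% = 31%.
By parent–child attribution (R1), Leah Nakamura is treated as owning Lior Nakamura's 52% interest in Stonebridge Group plc.
Chain via Ridgefield Realty LP → Ironwood Capital LLC → Oakhollow Industries Corp. (R3): 31% × 22% × 12% × 37% = 0.302808% of Redpoint Shipping BV.
Direct interest in Redpoint Shipping BV: 10%.
Chain via Stonebridge Group plc → Vantage Manufacturing Inc. → Granite Foods Inc. (R3): 52% × 28% × 23% × 34% = 1.138592% of Redpoint Shipping BV.
Aggregating (R2): 0.302808% + 10% + 1.138592% = 11.4414%.

11.4414%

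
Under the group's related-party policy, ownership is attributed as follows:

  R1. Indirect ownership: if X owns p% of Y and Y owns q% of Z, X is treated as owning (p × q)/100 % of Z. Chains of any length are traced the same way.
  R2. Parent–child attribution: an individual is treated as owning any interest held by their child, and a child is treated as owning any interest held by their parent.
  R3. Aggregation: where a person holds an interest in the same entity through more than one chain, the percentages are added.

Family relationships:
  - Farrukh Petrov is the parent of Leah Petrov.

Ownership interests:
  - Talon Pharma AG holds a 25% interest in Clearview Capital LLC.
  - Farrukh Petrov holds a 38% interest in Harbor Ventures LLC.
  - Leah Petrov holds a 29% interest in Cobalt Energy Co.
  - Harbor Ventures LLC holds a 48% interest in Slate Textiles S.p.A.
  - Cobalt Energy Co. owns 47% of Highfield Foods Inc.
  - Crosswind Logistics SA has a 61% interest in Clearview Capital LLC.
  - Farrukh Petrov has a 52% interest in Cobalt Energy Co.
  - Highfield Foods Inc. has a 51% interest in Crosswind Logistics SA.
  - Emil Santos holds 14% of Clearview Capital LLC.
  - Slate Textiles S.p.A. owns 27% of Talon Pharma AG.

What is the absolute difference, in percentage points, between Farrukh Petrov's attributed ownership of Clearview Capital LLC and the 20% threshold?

6.925223

By parent–child attribution (R2), Farrukh Petrov is treated as also owning Leah Petrov's interest in Cobalt Energy Co, giving 52% + 29% = 81%.
Chain via Harbor Ventures LLC → Slate Textiles S.p.A. → Talon Pharma AG (R1): 38% × 48% × 27% × 25% = 1.2312% of Clearview Capital LLC.
Chain via Cobalt Energy Co. → Highfield Foods Inc. → Crosswind Logistics SA (R1): 81% × 47% × 51% × 61% = 11.843577% of Clearview Capital LLC.
Aggregating (R3): 1.2312% + 11.843577% = 13.074777%.
13.074777% falls short of the 20% threshold by 6.925223 percentage points.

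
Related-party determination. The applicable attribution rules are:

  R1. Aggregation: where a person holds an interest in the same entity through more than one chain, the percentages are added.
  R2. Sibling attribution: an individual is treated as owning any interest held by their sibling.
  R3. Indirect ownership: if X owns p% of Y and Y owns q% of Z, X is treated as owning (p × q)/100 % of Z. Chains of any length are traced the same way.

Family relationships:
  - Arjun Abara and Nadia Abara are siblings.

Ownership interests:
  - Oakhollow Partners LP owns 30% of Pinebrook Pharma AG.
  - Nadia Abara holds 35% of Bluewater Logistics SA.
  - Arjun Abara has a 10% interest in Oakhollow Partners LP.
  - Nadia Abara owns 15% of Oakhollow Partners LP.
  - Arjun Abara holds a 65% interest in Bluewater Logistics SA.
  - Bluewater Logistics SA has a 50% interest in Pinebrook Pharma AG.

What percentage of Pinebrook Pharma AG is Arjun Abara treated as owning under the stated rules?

57.5%

By sibling attribution (R2), Arjun Abara is treated as also owning Nadia Abara's interest in Bluewater Logistics SA, giving 65% + 35% = 100%.
By sibling attribution (R2), Arjun Abara is treated as also owning Nadia Abara's interest in Oakhollow Partners LP, giving 10% + 15% = 25%.
Chain via Bluewater Logistics SA (R3): 100% × 50% = 50% of Pinebrook Pharma AG.
Chain via Oakhollow Partners LP (R3): 25% × 30% = 7.5% of Pinebrook Pharma AG.
Aggregating (R1): 50% + 7.5% = 57.5%.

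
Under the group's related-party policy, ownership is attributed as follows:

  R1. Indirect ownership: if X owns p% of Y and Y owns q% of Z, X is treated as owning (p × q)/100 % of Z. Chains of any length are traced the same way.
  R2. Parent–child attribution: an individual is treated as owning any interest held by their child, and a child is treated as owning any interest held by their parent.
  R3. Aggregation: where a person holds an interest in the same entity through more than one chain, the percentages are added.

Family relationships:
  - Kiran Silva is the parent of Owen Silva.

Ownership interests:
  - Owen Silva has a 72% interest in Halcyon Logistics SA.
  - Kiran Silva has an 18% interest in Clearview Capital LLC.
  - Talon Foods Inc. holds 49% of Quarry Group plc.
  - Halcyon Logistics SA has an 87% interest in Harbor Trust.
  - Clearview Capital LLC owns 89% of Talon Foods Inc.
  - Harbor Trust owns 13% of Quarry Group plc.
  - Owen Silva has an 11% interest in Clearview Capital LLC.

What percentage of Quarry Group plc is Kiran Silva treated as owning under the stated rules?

20.7901%

By parent–child attribution (R2), Kiran Silva is treated as also owning Owen Silva's interest in Clearview Capital LLC, giving 18% + 11% = 29%.
By parent–child attribution (R2), Kiran Silva is treated as owning Owen Silva's 72% interest in Halcyon Logistics SA.
Chain via Clearview Capital LLC → Talon Foods Inc. (R1): 29% × 89% × 49% = 12.6469% of Quarry Group plc.
Chain via Halcyon Logistics SA → Harbor Trust (R1): 72% × 87% × 13% = 8.1432% of Quarry Group plc.
Aggregating (R3): 12.6469% + 8.1432% = 20.7901%.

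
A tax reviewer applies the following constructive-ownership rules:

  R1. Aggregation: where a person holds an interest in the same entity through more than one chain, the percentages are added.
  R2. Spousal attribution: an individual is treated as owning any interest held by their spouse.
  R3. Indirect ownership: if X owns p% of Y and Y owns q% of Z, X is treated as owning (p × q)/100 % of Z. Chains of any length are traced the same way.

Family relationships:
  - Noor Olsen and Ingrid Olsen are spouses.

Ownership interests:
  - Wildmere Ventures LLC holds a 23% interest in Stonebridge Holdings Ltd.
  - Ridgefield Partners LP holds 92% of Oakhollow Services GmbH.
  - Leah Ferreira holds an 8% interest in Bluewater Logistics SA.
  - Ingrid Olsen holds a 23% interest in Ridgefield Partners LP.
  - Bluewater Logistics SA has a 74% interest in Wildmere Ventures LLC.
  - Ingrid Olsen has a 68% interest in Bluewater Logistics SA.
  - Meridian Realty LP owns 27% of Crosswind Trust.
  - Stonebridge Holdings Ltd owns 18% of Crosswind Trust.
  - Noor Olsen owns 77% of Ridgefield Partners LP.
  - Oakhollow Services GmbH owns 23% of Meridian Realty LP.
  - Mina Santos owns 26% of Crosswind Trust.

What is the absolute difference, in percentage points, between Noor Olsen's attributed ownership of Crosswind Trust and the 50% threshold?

By spousal attribution (R2), Noor Olsen is treated as also owning Ingrid Olsen's interest in Ridgefield Partners LP, giving 77% + 23% = 100%.
By spousal attribution (R2), Noor Olsen is treated as owning Ingrid Olsen's 68% interest in Bluewater Logistics SA.
Chain via Ridgefield Partners LP → Oakhollow Services GmbH → Meridian Realty LP (R3): 100% × 92% × 23% × 27% = 5.7132% of Crosswind Trust.
Chain via Bluewater Logistics SA → Wildmere Ventures LLC → Stonebridge Holdings Ltd (R3): 68% × 74% × 23% × 18% = 2.083248% of Crosswind Trust.
Aggregating (R1): 5.7132% + 2.083248% = 7.796448%.
7.796448% falls short of the 50% threshold by 42.203552 percentage points.

42.203552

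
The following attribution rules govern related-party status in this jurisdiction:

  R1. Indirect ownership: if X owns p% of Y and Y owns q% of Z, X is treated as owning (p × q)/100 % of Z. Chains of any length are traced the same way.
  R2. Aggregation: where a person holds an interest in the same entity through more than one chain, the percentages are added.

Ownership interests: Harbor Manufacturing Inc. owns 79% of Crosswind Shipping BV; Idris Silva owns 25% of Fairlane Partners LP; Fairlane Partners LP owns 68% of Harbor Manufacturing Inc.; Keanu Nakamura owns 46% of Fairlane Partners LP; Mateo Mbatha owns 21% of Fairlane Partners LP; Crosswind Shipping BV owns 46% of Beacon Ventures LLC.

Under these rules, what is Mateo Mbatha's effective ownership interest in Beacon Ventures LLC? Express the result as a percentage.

Chain via Fairlane Partners LP → Harbor Manufacturing Inc. → Crosswind Shipping BV (R1): 21% × 68% × 79% × 46% = 5.189352% of Beacon Ventures LLC.

5.189352%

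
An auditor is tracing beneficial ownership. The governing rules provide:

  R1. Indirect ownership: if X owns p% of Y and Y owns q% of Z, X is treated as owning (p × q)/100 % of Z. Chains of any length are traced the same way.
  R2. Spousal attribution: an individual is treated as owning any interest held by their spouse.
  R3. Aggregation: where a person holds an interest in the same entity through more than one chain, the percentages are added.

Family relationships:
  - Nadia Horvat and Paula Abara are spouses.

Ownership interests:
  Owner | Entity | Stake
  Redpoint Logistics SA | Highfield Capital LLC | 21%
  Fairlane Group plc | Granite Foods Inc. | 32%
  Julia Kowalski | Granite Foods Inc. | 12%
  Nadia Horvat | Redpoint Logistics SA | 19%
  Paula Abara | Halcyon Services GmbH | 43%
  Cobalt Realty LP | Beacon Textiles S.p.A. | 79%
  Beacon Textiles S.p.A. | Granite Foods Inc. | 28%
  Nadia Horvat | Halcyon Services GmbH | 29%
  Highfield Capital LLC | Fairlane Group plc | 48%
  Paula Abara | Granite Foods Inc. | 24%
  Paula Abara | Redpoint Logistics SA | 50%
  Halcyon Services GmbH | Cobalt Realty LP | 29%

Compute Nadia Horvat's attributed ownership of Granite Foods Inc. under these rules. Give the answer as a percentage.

30.84432%

By spousal attribution (R2), Nadia Horvat is treated as also owning Paula Abara's interest in Halcyon Services GmbH, giving 29% + 43% = 72%.
By spousal attribution (R2), Nadia Horvat is treated as also owning Paula Abara's interest in Redpoint Logistics SA, giving 19% + 50% = 69%.
By spousal attribution (R2), Nadia Horvat is treated as owning Paula Abara's 24% interest in Granite Foods Inc.
Chain via Halcyon Services GmbH → Cobalt Realty LP → Beacon Textiles S.p.A. (R1): 72% × 29% × 79% × 28% = 4.618656% of Granite Foods Inc.
Chain via Redpoint Logistics SA → Highfield Capital LLC → Fairlane Group plc (R1): 69% × 21% × 48% × 32% = 2.225664% of Granite Foods Inc.
Direct interest in Granite Foods Inc: 24%.
Aggregating (R3): 4.618656% + 2.225664% + 24% = 30.84432%.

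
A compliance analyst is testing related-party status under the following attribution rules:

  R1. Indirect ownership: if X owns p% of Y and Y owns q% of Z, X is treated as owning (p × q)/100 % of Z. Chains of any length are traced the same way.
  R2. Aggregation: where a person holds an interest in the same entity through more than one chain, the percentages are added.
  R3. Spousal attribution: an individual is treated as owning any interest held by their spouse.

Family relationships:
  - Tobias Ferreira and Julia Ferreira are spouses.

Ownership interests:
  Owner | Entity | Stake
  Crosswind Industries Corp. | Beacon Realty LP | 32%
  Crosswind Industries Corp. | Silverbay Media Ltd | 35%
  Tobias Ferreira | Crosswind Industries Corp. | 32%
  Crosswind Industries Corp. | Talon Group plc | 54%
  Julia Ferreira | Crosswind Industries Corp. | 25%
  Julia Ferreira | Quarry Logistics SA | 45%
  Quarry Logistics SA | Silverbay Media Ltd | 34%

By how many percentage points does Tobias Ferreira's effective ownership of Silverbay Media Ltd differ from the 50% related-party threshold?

14.75

By spousal attribution (R3), Tobias Ferreira is treated as also owning Julia Ferreira's interest in Crosswind Industries Corp, giving 32% + 25% = 57%.
By spousal attribution (R3), Tobias Ferreira is treated as owning Julia Ferreira's 45% interest in Quarry Logistics SA.
Chain via Crosswind Industries Corp. (R1): 57% × 35% = 19.95% of Silverbay Media Ltd.
Chain via Quarry Logistics SA (R1): 45% × 34% = 15.3% of Silverbay Media Ltd.
Aggregating (R2): 19.95% + 15.3% = 35.25%.
35.25% falls short of the 50% threshold by 14.75 percentage points.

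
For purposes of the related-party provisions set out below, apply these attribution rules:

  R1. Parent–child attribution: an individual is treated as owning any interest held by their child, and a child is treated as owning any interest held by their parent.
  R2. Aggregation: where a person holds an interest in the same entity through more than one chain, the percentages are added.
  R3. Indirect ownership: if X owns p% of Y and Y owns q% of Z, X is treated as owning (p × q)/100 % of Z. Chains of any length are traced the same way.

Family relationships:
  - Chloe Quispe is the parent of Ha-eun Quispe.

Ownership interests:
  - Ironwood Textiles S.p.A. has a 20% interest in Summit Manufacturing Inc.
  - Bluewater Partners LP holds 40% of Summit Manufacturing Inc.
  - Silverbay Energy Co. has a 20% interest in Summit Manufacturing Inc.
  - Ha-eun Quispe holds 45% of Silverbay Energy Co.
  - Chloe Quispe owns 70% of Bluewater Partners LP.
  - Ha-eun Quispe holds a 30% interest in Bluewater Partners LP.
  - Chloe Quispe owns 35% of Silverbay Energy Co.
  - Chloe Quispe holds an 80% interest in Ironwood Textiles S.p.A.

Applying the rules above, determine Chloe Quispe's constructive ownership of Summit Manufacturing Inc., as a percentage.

By parent–child attribution (R1), Chloe Quispe is treated as also owning Ha-eun Quispe's interest in Silverbay Energy Co, giving 35% + 45% = 80%.
By parent–child attribution (R1), Chloe Quispe is treated as also owning Ha-eun Quispe's interest in Bluewater Partners LP, giving 70% + 30% = 100%.
Chain via Silverbay Energy Co. (R3): 80% × 20% = 16% of Summit Manufacturing Inc.
Chain via Bluewater Partners LP (R3): 100% × 40% = 40% of Summit Manufacturing Inc.
Chain via Ironwood Textiles S.p.A. (R3): 80% × 20% = 16% of Summit Manufacturing Inc.
Aggregating (R2): 16% + 40% + 16% = 72%.

72%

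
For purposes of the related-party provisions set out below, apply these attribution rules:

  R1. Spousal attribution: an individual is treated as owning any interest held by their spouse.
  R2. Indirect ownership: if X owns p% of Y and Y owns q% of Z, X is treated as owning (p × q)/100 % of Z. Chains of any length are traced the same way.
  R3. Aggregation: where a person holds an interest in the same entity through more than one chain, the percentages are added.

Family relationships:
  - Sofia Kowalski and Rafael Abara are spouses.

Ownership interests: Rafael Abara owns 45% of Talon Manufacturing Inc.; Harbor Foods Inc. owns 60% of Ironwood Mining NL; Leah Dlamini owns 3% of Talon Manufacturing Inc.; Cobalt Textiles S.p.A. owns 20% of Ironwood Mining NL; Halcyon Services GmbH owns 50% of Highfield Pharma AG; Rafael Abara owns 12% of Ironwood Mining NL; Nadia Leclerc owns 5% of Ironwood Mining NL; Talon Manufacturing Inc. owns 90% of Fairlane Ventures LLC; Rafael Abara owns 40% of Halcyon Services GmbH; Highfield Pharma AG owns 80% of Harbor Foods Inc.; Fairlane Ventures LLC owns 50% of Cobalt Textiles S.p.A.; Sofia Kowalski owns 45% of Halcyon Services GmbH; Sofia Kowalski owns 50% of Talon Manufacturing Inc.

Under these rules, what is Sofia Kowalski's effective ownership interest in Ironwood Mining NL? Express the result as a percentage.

By spousal attribution (R1), Sofia Kowalski is treated as also owning Rafael Abara's interest in Halcyon Services GmbH, giving 45% + 40% = 85%.
By spousal attribution (R1), Sofia Kowalski is treated as also owning Rafael Abara's interest in Talon Manufacturing Inc, giving 50% + 45% = 95%.
By spousal attribution (R1), Sofia Kowalski is treated as owning Rafael Abara's 12% interest in Ironwood Mining NL.
Chain via Halcyon Services GmbH → Highfield Pharma AG → Harbor Foods Inc. (R2): 85% × 50% × 80% × 60% = 20.4% of Ironwood Mining NL.
Chain via Talon Manufacturing Inc. → Fairlane Ventures LLC → Cobalt Textiles S.p.A. (R2): 95% × 90% × 50% × 20% = 8.55% of Ironwood Mining NL.
Direct interest in Ironwood Mining NL: 12%.
Aggregating (R3): 20.4% + 8.55% + 12% = 40.95%.

40.95%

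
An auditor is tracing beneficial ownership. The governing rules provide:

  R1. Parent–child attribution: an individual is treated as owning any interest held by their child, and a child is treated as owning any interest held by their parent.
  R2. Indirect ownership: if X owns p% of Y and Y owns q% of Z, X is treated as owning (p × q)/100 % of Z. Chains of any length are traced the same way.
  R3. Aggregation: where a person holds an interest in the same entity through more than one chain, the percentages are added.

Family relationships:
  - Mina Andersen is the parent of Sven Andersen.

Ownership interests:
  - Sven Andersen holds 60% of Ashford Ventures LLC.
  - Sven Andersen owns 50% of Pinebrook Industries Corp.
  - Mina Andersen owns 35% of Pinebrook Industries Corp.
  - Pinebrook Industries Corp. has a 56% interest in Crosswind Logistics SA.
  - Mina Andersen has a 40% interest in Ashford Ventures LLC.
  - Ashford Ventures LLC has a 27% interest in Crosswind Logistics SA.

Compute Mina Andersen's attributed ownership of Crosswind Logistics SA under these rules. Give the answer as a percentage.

74.6%

By parent–child attribution (R1), Mina Andersen is treated as also owning Sven Andersen's interest in Ashford Ventures LLC, giving 40% + 60% = 100%.
By parent–child attribution (R1), Mina Andersen is treated as also owning Sven Andersen's interest in Pinebrook Industries Corp, giving 35% + 50% = 85%.
Chain via Ashford Ventures LLC (R2): 100% × 27% = 27% of Crosswind Logistics SA.
Chain via Pinebrook Industries Corp. (R2): 85% × 56% = 47.6% of Crosswind Logistics SA.
Aggregating (R3): 27% + 47.6% = 74.6%.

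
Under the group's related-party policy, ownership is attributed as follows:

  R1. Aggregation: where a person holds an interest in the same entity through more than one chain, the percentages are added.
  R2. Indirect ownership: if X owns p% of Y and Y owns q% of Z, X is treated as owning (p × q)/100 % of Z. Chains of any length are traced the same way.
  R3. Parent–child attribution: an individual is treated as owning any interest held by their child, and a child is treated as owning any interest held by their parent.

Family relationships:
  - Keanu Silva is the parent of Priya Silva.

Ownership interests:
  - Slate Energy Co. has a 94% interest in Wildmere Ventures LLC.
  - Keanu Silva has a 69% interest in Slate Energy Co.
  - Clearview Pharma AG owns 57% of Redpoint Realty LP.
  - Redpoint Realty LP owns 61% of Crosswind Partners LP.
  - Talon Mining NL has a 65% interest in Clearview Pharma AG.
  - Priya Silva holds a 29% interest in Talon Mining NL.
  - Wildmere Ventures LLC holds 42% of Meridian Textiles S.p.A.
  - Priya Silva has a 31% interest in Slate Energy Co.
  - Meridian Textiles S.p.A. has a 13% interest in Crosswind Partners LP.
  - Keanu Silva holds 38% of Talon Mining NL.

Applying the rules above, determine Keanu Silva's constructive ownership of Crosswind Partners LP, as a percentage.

By parent–child attribution (R3), Keanu Silva is treated as also owning Priya Silva's interest in Slate Energy Co, giving 69% + 31% = 100%.
By parent–child attribution (R3), Keanu Silva is treated as also owning Priya Silva's interest in Talon Mining NL, giving 38% + 29% = 67%.
Chain via Slate Energy Co. → Wildmere Ventures LLC → Meridian Textiles S.p.A. (R2): 100% × 94% × 42% × 13% = 5.1324% of Crosswind Partners LP.
Chain via Talon Mining NL → Clearview Pharma AG → Redpoint Realty LP (R2): 67% × 65% × 57% × 61% = 15.142335% of Crosswind Partners LP.
Aggregating (R1): 5.1324% + 15.142335% = 20.274735%.

20.274735%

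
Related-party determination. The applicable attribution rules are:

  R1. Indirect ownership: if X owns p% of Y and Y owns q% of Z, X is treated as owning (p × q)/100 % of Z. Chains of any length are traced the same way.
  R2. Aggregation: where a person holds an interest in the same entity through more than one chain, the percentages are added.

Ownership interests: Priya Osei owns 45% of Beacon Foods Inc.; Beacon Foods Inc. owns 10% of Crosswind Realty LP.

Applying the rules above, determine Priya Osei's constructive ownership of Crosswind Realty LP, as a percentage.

Chain via Beacon Foods Inc. (R1): 45% × 10% = 4.5% of Crosswind Realty LP.

4.5%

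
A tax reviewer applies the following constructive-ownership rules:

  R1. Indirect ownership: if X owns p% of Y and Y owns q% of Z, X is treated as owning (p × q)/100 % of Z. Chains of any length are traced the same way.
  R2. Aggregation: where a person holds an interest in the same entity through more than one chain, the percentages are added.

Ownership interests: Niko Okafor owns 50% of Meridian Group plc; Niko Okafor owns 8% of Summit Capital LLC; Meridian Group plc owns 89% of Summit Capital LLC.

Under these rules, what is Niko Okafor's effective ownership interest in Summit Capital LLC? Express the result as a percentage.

Chain via Meridian Group plc (R1): 50% × 89% = 44.5% of Summit Capital LLC.
Direct interest in Summit Capital LLC: 8%.
Aggregating (R2): 44.5% + 8% = 52.5%.

52.5%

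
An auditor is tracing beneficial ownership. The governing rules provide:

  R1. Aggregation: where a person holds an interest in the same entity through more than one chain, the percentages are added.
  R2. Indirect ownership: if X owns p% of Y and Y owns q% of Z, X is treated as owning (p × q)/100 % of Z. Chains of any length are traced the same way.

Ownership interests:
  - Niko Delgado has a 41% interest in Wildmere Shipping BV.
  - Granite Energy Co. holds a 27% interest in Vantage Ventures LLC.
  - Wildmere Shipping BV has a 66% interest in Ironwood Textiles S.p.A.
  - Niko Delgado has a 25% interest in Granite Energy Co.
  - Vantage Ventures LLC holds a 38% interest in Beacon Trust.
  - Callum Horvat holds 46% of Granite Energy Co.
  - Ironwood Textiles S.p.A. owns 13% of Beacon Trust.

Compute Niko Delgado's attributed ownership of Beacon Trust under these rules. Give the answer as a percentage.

Chain via Wildmere Shipping BV → Ironwood Textiles S.p.A. (R2): 41% × 66% × 13% = 3.5178% of Beacon Trust.
Chain via Granite Energy Co. → Vantage Ventures LLC (R2): 25% × 27% × 38% = 2.565% of Beacon Trust.
Aggregating (R1): 3.5178% + 2.565% = 6.0828%.

6.0828%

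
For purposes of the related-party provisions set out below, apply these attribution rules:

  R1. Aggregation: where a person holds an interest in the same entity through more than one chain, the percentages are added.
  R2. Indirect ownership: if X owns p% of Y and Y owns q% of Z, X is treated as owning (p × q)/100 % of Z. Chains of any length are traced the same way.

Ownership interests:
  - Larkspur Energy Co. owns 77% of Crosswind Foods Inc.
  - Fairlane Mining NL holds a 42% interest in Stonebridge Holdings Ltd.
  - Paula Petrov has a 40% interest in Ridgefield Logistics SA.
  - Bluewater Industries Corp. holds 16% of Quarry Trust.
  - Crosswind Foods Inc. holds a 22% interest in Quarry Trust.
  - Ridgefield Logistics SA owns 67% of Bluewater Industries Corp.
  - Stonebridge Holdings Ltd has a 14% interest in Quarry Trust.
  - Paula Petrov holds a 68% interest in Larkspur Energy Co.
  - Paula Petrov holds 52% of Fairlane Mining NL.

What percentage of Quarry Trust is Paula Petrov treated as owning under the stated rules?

Chain via Ridgefield Logistics SA → Bluewater Industries Corp. (R2): 40% × 67% × 16% = 4.288% of Quarry Trust.
Chain via Larkspur Energy Co. → Crosswind Foods Inc. (R2): 68% × 77% × 22% = 11.5192% of Quarry Trust.
Chain via Fairlane Mining NL → Stonebridge Holdings Ltd (R2): 52% × 42% × 14% = 3.0576% of Quarry Trust.
Aggregating (R1): 4.288% + 11.5192% + 3.0576% = 18.8648%.

18.8648%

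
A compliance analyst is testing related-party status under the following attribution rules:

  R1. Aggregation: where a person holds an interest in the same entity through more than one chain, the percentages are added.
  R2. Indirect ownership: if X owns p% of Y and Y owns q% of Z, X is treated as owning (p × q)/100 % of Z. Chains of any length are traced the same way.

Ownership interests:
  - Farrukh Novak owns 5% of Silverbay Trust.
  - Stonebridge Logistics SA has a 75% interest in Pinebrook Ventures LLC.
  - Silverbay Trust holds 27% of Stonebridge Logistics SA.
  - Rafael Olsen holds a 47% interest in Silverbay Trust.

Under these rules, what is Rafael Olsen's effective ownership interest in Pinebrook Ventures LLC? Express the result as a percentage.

Chain via Silverbay Trust → Stonebridge Logistics SA (R2): 47% × 27% × 75% = 9.5175% of Pinebrook Ventures LLC.

9.5175%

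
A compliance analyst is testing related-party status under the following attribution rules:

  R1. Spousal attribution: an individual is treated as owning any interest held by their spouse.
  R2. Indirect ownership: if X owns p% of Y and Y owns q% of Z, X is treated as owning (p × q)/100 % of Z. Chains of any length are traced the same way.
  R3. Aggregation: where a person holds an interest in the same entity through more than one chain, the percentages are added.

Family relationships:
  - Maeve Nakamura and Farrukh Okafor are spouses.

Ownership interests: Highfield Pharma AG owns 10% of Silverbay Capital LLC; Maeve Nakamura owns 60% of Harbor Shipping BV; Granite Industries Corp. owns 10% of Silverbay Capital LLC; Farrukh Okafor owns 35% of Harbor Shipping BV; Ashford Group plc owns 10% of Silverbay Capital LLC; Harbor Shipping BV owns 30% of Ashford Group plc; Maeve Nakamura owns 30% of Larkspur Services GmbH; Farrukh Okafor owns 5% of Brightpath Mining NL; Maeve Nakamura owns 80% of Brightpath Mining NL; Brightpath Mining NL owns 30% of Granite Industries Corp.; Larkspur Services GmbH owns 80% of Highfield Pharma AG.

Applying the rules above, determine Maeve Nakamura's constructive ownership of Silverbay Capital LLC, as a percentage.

7.8%

By spousal attribution (R1), Maeve Nakamura is treated as also owning Farrukh Okafor's interest in Brightpath Mining NL, giving 80% + 5% = 85%.
By spousal attribution (R1), Maeve Nakamura is treated as also owning Farrukh Okafor's interest in Harbor Shipping BV, giving 60% + 35% = 95%.
Chain via Brightpath Mining NL → Granite Industries Corp. (R2): 85% × 30% × 10% = 2.55% of Silverbay Capital LLC.
Chain via Harbor Shipping BV → Ashford Group plc (R2): 95% × 30% × 10% = 2.85% of Silverbay Capital LLC.
Chain via Larkspur Services GmbH → Highfield Pharma AG (R2): 30% × 80% × 10% = 2.4% of Silverbay Capital LLC.
Aggregating (R3): 2.55% + 2.85% + 2.4% = 7.8%.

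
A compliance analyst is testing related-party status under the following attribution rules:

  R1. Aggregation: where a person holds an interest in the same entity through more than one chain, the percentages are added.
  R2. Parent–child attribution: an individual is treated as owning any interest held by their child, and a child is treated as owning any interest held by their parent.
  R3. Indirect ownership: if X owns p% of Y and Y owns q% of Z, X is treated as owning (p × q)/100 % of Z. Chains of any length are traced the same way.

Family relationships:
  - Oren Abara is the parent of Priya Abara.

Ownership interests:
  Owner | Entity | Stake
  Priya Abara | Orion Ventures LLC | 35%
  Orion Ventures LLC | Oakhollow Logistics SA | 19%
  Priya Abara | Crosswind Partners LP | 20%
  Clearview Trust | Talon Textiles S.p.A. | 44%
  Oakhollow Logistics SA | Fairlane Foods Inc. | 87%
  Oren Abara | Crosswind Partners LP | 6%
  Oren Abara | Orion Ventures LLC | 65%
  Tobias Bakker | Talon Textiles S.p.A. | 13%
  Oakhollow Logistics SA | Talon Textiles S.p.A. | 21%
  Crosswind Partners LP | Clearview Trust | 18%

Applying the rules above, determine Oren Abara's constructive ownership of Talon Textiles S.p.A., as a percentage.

By parent–child attribution (R2), Oren Abara is treated as also owning Priya Abara's interest in Orion Ventures LLC, giving 65% + 35% = 100%.
By parent–child attribution (R2), Oren Abara is treated as also owning Priya Abara's interest in Crosswind Partners LP, giving 6% + 20% = 26%.
Chain via Orion Ventures LLC → Oakhollow Logistics SA (R3): 100% × 19% × 21% = 3.99% of Talon Textiles S.p.A.
Chain via Crosswind Partners LP → Clearview Trust (R3): 26% × 18% × 44% = 2.0592% of Talon Textiles S.p.A.
Aggregating (R1): 3.99% + 2.0592% = 6.0492%.

6.0492%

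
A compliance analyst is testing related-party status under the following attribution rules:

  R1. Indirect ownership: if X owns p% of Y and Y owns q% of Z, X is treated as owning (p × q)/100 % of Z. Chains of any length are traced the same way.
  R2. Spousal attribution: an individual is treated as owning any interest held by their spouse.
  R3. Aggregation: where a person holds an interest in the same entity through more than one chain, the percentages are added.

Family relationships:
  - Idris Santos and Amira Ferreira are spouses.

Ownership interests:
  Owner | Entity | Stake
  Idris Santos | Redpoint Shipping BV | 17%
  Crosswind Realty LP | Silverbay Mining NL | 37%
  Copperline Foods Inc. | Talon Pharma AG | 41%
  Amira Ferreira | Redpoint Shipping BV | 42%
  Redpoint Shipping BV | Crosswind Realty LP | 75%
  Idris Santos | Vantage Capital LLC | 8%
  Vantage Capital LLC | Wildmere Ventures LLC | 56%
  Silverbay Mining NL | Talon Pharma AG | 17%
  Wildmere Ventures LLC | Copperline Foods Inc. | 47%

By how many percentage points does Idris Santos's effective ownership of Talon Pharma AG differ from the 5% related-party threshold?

By spousal attribution (R2), Idris Santos is treated as also owning Amira Ferreira's interest in Redpoint Shipping BV, giving 17% + 42% = 59%.
Chain via Vantage Capital LLC → Wildmere Ventures LLC → Copperline Foods Inc. (R1): 8% × 56% × 47% × 41% = 0.863296% of Talon Pharma AG.
Chain via Redpoint Shipping BV → Crosswind Realty LP → Silverbay Mining NL (R1): 59% × 75% × 37% × 17% = 2.783325% of Talon Pharma AG.
Aggregating (R3): 0.863296% + 2.783325% = 3.646621%.
3.646621% falls short of the 5% threshold by 1.353379 percentage points.

1.353379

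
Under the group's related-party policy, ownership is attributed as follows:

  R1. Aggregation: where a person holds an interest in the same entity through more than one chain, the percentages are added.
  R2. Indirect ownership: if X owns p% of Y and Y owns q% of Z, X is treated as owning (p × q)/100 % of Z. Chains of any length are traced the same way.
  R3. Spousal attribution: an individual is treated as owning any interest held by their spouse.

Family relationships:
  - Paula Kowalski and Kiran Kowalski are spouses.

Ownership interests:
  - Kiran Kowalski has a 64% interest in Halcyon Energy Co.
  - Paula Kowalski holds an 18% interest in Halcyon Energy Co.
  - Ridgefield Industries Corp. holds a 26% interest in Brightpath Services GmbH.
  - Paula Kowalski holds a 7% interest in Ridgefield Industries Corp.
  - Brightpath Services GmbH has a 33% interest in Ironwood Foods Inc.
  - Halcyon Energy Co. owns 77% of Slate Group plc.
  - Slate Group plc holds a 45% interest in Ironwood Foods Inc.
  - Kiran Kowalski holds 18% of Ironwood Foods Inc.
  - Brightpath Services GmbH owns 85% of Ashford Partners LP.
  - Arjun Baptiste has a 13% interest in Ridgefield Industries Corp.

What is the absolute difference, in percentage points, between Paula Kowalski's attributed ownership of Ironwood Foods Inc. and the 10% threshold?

By spousal attribution (R3), Paula Kowalski is treated as also owning Kiran Kowalski's interest in Halcyon Energy Co, giving 18% + 64% = 82%.
By spousal attribution (R3), Paula Kowalski is treated as owning Kiran Kowalski's 18% interest in Ironwood Foods Inc.
Chain via Halcyon Energy Co. → Slate Group plc (R2): 82% × 77% × 45% = 28.413% of Ironwood Foods Inc.
Chain via Ridgefield Industries Corp. → Brightpath Services GmbH (R2): 7% × 26% × 33% = 0.6006% of Ironwood Foods Inc.
Direct interest in Ironwood Foods Inc: 18%.
Aggregating (R1): 28.413% + 0.6006% + 18% = 47.0136%.
47.0136% exceeds the 10% threshold by 37.0136 percentage points.

37.0136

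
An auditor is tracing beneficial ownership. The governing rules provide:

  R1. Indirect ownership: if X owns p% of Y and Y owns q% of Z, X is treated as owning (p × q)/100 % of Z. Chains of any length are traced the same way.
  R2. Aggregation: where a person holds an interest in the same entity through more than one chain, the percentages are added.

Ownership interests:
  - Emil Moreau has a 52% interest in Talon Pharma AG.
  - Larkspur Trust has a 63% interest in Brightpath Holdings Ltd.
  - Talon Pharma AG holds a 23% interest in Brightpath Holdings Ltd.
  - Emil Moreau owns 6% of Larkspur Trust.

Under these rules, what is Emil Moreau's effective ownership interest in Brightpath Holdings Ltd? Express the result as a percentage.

Chain via Talon Pharma AG (R1): 52% × 23% = 11.96% of Brightpath Holdings Ltd.
Chain via Larkspur Trust (R1): 6% × 63% = 3.78% of Brightpath Holdings Ltd.
Aggregating (R2): 11.96% + 3.78% = 15.74%.

15.74%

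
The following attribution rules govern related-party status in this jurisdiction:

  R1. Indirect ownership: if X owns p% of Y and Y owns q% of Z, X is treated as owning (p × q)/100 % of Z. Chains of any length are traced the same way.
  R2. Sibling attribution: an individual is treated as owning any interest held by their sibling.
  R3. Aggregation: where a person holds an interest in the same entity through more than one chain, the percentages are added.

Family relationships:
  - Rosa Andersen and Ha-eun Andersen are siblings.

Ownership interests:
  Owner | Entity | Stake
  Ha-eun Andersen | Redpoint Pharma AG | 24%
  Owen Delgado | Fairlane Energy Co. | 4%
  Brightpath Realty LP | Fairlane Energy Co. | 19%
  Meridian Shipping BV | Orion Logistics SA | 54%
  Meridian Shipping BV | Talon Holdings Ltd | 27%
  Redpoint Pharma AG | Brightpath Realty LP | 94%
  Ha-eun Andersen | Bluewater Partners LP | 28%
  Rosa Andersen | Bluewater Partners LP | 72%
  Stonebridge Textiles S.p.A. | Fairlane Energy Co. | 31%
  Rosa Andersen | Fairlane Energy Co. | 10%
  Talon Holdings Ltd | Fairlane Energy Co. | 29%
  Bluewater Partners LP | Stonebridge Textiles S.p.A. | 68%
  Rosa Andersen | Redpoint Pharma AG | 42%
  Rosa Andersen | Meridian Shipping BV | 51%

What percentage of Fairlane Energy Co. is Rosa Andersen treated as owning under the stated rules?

By sibling attribution (R2), Rosa Andersen is treated as also owning Ha-eun Andersen's interest in Bluewater Partners LP, giving 72% + 28% = 100%.
By sibling attribution (R2), Rosa Andersen is treated as also owning Ha-eun Andersen's interest in Redpoint Pharma AG, giving 42% + 24% = 66%.
Chain via Meridian Shipping BV → Talon Holdings Ltd (R1): 51% × 27% × 29% = 3.9933% of Fairlane Energy Co.
Chain via Bluewater Partners LP → Stonebridge Textiles S.p.A. (R1): 100% × 68% × 31% = 21.08% of Fairlane Energy Co.
Chain via Redpoint Pharma AG → Brightpath Realty LP (R1): 66% × 94% × 19% = 11.7876% of Fairlane Energy Co.
Direct interest in Fairlane Energy Co: 10%.
Aggregating (R3): 3.9933% + 21.08% + 11.7876% + 10% = 46.8609%.

46.8609%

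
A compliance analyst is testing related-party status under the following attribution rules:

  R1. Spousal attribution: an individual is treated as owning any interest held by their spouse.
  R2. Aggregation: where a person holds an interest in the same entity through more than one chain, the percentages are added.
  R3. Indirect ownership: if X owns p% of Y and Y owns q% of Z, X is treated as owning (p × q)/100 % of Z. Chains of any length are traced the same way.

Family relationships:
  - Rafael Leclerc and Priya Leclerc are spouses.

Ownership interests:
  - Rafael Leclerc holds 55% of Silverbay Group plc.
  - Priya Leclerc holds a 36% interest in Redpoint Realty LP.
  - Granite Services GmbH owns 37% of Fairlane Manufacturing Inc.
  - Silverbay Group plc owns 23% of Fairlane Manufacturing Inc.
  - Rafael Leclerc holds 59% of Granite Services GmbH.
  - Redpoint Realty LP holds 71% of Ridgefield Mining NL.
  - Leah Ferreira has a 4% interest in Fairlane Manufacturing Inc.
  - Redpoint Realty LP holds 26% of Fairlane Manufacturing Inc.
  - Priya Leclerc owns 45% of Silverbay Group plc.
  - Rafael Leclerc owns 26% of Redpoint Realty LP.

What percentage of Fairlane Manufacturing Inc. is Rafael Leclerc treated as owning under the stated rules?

By spousal attribution (R1), Rafael Leclerc is treated as also owning Priya Leclerc's interest in Redpoint Realty LP, giving 26% + 36% = 62%.
By spousal attribution (R1), Rafael Leclerc is treated as also owning Priya Leclerc's interest in Silverbay Group plc, giving 55% + 45% = 100%.
Chain via Redpoint Realty LP (R3): 62% × 26% = 16.12% of Fairlane Manufacturing Inc.
Chain via Silverbay Group plc (R3): 100% × 23% = 23% of Fairlane Manufacturing Inc.
Chain via Granite Services GmbH (R3): 59% × 37% = 21.83% of Fairlane Manufacturing Inc.
Aggregating (R2): 16.12% + 23% + 21.83% = 60.95%.

60.95%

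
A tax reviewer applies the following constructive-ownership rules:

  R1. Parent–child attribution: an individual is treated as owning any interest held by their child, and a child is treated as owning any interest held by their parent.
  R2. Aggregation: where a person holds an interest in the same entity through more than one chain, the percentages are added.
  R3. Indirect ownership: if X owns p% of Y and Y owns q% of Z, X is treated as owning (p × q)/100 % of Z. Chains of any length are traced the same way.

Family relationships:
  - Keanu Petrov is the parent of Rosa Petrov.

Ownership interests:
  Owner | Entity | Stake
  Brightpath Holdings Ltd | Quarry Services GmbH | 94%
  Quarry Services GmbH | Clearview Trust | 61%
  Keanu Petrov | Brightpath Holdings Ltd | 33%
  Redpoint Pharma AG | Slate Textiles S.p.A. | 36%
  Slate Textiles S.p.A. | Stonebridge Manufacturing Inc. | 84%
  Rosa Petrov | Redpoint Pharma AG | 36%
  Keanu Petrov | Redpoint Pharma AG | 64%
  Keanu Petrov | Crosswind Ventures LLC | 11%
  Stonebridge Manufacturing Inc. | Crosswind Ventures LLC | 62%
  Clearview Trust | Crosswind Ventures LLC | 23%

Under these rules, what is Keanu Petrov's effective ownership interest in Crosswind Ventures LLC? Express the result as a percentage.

34.100906%

By parent–child attribution (R1), Keanu Petrov is treated as also owning Rosa Petrov's interest in Redpoint Pharma AG, giving 64% + 36% = 100%.
Chain via Redpoint Pharma AG → Slate Textiles S.p.A. → Stonebridge Manufacturing Inc. (R3): 100% × 36% × 84% × 62% = 18.7488% of Crosswind Ventures LLC.
Chain via Brightpath Holdings Ltd → Quarry Services GmbH → Clearview Trust (R3): 33% × 94% × 61% × 23% = 4.352106% of Crosswind Ventures LLC.
Direct interest in Crosswind Ventures LLC: 11%.
Aggregating (R2): 18.7488% + 4.352106% + 11% = 34.100906%.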